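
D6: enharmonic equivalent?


Reasoning:
Enharmonic notes sound the same pitch but are spelled with different letter names
D and Ebb name the same pitch class
= Ebb6


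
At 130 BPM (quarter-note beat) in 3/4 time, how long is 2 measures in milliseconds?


Step by step:
Quarter-note beat duration = 60000 / 130 ms
Beats per measure (3/4) = 3
One measure = 3 × 60000 / 130 = 180000 / 130 ms
2 measures = 2 × 180000 / 130 = 360000 / 130
= 2769.2 ms


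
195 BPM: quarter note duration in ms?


One quarter-note beat = 60000 / BPM = 60000 / 195 ms
Duration = 60000 / 195
= 307.7 ms


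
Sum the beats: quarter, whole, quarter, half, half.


Reasoning:
Beat values:
  quarter = 1 beat
  whole = 4 beats
  quarter = 1 beat
  half = 2 beats
  half = 2 beats
Sum = 1 + 4 + 1 + 2 + 2
= 10 beats


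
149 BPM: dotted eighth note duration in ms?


Reasoning:
One quarter-note beat = 60000 / BPM = 60000 / 149 ms
Dotted eighth note = 3/4 × quarter note
Duration = 3/4 × 60000 / 149 = 45000 / 149
= 302.0 ms


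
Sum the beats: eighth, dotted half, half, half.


Beat values:
  eighth = 0.5 beats
  dotted half = 3 beats
  half = 2 beats
  half = 2 beats
Sum = 0.5 + 3 + 2 + 2
= 7.5 beats


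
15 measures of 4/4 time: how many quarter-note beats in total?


Step by step:
Time signature 4/4: the bottom number 4 means the quarter note gets one count
The top number 4 means 4 quarter-note beats per measure
Total = 4 × 15 measures
= 60 quarter-note beats


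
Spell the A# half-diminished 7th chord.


Solution.
Half-diminished 7th chord = root + minor 3rd + diminished 5th + minor 7th
Seventh chords stack in thirds, so the letter names are A-C-E-G
Root: A#
Minor 3rd above A#: C#
Diminished 5th above A#: E
Minor 7th above A#: G#
Chord = A# C# E G#


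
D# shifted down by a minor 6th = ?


Reasoning:
minor 6th: 6 letter names, 8 semitones
Letter: D - 5 → F
Pitch: D# - 8 semitones, spelled as an F → F##
= F##


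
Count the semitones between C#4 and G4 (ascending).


Reasoning:
Absolute semitone position = octave×12 + chromatic position
C#4: 4×12 + 1 = 49
G4: 4×12 + 7 = 55
Difference = 55 - 49 = 6
= 6 semitones


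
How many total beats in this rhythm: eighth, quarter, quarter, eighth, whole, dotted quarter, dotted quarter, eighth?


Let's work it out.
Beat values:
  eighth = 0.5 beats
  quarter = 1 beat
  quarter = 1 beat
  eighth = 0.5 beats
  whole = 4 beats
  dotted quarter = 1.5 beats
  dotted quarter = 1.5 beats
  eighth = 0.5 beats
Sum = 0.5 + 1 + 1 + 0.5 + 4 + 1.5 + 1.5 + 0.5
= 10.5 beats


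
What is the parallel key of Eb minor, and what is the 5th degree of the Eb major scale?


Working:
Parallel keys share the same tonic but differ in mode
Eb minor → parallel is Eb major
Eb major scale: Eb F G Ab Bb C D
= Eb major; 5th degree = Bb


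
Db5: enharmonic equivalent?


Let's work it out.
Enharmonic notes sound the same pitch but are spelled with different letter names
Db and C# name the same pitch class
= C#5


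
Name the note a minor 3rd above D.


Working:
A 3rd spans 3 letter names, so from D we land on F
A minor 3rd = 3 semitones above D
Spell F at that pitch: F
= F


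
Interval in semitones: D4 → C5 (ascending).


Reasoning:
Absolute semitone position = octave×12 + chromatic position
D4: 4×12 + 2 = 50
C5: 5×12 + 0 = 60
Difference = 60 - 50 = 10
= 10 semitones


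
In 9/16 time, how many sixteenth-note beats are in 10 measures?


Time signature 9/16: the bottom number 16 means the sixteenth note gets one count
The top number 9 means 9 sixteenth-note beats per measure
Total = 9 × 10 measures
= 90 sixteenth-note beats


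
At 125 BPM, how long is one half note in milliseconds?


Step by step:
One quarter-note beat = 60000 / BPM = 60000 / 125 ms
Half note = 2 × quarter note
Duration = 2 × 60000 / 125 = 120000 / 125
= 960.0 ms


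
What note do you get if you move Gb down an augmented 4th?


augmented 4th: 4 letter names, 6 semitones
Letter: G - 3 → D
Pitch: Gb - 6 semitones, spelled as a D → Dbb
= Dbb


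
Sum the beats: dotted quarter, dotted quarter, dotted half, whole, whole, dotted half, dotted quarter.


Reasoning:
Beat values:
  dotted quarter = 1.5 beats
  dotted quarter = 1.5 beats
  dotted half = 3 beats
  whole = 4 beats
  whole = 4 beats
  dotted half = 3 beats
  dotted quarter = 1.5 beats
Sum = 1.5 + 1.5 + 3 + 4 + 4 + 3 + 1.5
= 18.5 beats


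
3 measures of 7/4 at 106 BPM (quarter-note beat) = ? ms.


Working:
Quarter-note beat duration = 60000 / 106 ms
Beats per measure (7/4) = 7
One measure = 7 × 60000 / 106 = 420000 / 106 ms
3 measures = 3 × 420000 / 106 = 1260000 / 106
= 11886.8 ms


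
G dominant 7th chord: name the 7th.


Reasoning:
Dominant 7th chord = root + major 3rd + perfect 5th + minor 7th
Seventh chords stack in thirds, so the letter names are G-B-D-F
Root: G
Major 3rd above G: B
Perfect 5th above G: D
Minor 7th above G: F
The 7th = F


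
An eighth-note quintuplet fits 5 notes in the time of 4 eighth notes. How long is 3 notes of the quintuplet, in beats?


Solution.
Quintuplet: 5 notes occupy the space of 4 eighth notes
Space = 4 × 1/2 = 2 beats
Each quintuplet note = 2 / 5 = 2/5 beats
3 notes = 3 × 2/5 = 6/5
= 6/5 beats


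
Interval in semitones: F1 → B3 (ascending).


Step by step:
Absolute semitone position = octave×12 + chromatic position
F1: 1×12 + 5 = 17
B3: 3×12 + 11 = 47
Difference = 47 - 17 = 30
= 30 semitones


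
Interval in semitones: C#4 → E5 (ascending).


Reasoning:
Absolute semitone position = octave×12 + chromatic position
C#4: 4×12 + 1 = 49
E5: 5×12 + 4 = 64
Difference = 64 - 49 = 15
= 15 semitones


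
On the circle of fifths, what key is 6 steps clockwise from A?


Step by step:
Each clockwise step on the circle of fifths moves up a perfect 5th
From A: A → E → B → F#/Gb → Db → Ab → Eb
= Eb


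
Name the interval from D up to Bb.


Let's work it out.
Letter names: D → B spans 6 letter names → a 6th
Semitones: D → Bb = 8 half-steps
A 6th of 8 semitones is a minor 6th
= minor 6th


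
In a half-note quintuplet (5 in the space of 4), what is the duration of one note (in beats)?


Step by step:
Quintuplet: 5 notes occupy the space of 4 half notes
Space = 4 × 2 = 8 beats
Each quintuplet note = 8 / 5 = 8/5 beats
= 8/5 beats


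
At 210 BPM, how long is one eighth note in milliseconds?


Step by step:
One quarter-note beat = 60000 / BPM = 60000 / 210 ms
Eighth note = 1/2 × quarter note
Duration = 1/2 × 60000 / 210 = 30000 / 210
= 142.9 ms


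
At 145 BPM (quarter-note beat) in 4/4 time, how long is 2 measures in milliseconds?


Working:
Quarter-note beat duration = 60000 / 145 ms
Beats per measure (4/4) = 4
One measure = 4 × 60000 / 145 = 240000 / 145 ms
2 measures = 2 × 240000 / 145 = 480000 / 145
= 3310.3 ms


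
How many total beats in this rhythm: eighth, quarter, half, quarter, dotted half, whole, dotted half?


Solution.
Beat values:
  eighth = 0.5 beats
  quarter = 1 beat
  half = 2 beats
  quarter = 1 beat
  dotted half = 3 beats
  whole = 4 beats
  dotted half = 3 beats
Sum = 0.5 + 1 + 2 + 1 + 3 + 4 + 3
= 14.5 beats


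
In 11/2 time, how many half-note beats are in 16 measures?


Let's work it out.
Time signature 11/2: the bottom number 2 means the half note gets one count
The top number 11 means 11 half-note beats per measure
Total = 11 × 16 measures
= 176 half-note beats


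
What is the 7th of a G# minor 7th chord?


Minor 7th chord = root + minor 3rd + perfect 5th + minor 7th
Seventh chords stack in thirds, so the letter names are G-B-D-F
Root: G#
Minor 3rd above G#: B
Perfect 5th above G#: D#
Minor 7th above G#: F#
The 7th = F#


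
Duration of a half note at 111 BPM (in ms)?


Step by step:
One quarter-note beat = 60000 / BPM = 60000 / 111 ms
Half note = 2 × quarter note
Duration = 2 × 60000 / 111 = 120000 / 111
= 1081.1 ms


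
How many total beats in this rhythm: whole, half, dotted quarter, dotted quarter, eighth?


Beat values:
  whole = 4 beats
  half = 2 beats
  dotted quarter = 1.5 beats
  dotted quarter = 1.5 beats
  eighth = 0.5 beats
Sum = 4 + 2 + 1.5 + 1.5 + 0.5
= 9.5 beats


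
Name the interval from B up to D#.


Solution.
Letter names: B → D spans 3 letter names → a 3rd
Semitones: B → D# = 4 half-steps
A 3rd of 4 semitones is a major 3rd
= major 3rd


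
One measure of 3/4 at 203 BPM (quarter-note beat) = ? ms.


Step by step:
Quarter-note beat duration = 60000 / 203 ms
Beats per measure (3/4) = 3
One measure = 3 × 60000 / 203 = 180000 / 203 ms
= 886.7 ms


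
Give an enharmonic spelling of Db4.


Working:
Enharmonic notes sound the same pitch but are spelled with different letter names
Db and C# name the same pitch class
= C#4


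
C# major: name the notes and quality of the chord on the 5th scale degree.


Step by step:
C# major scale: C# D# E# F# G# A# B#
Diatonic triad on degree 5 stacks scale notes 5, 7, 2: G# B# D#
G#→B# = 4 semitones; G#→D# = 7 semitones → major triad
= G# B# D# (major)


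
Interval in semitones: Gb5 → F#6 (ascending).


Absolute semitone position = octave×12 + chromatic position
Gb5: 5×12 + 6 = 66
F#6: 6×12 + 6 = 78
Difference = 78 - 66 = 12
= 12 semitones


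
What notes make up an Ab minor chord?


Step by step:
Minor triad = root + minor 3rd (3 semitones) + perfect 5th (7 semitones)
A triad on Ab stacks thirds, so the chord tones use letter names A-C-E
Root: Ab
Minor 3rd above Ab: Cb
Perfect 5th above Ab: Eb
Chord = Ab Cb Eb


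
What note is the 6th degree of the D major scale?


Step by step:
Major scale pattern: W-W-H-W-W-W-H (2-2-1-2-2-2-1 semitones)
Starting from D:
  D + 2 semitones → E
  E + 2 semitones → F#
  F# + 1 semitone → G
  G + 2 semitones → A
  A + 2 semitones → B
  B + 2 semitones → C#
  C# + 1 semitone → D
Scale: D E F# G A B C#
Degree 6 = B


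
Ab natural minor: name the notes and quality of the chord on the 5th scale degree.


Ab natural minor scale: Ab Bb Cb Db Eb Fb Gb
Diatonic triad on degree 5 stacks scale notes 5, 7, 2: Eb Gb Bb
Eb→Gb = 3 semitones; Eb→Bb = 7 semitones → minor triad
= Eb Gb Bb (minor)


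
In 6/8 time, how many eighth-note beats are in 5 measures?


Working:
Time signature 6/8: the bottom number 8 means the eighth note gets one count
The top number 6 means 6 eighth-note beats per measure
Total = 6 × 5 measures
= 30 eighth-note beats


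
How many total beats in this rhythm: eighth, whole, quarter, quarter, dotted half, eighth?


Let's work it out.
Beat values:
  eighth = 0.5 beats
  whole = 4 beats
  quarter = 1 beat
  quarter = 1 beat
  dotted half = 3 beats
  eighth = 0.5 beats
Sum = 0.5 + 4 + 1 + 1 + 3 + 0.5
= 10 beats


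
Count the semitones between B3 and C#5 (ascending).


Absolute semitone position = octave×12 + chromatic position
B3: 3×12 + 11 = 47
C#5: 5×12 + 1 = 61
Difference = 61 - 47 = 14
= 14 semitones


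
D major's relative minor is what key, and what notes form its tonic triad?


Step by step:
The relative minor shares the major's key signature and starts on its 6th degree
6th degree = a major 6th above the tonic; a major 6th above D is B
→ relative minor of D major is B minor
Tonic triad of B minor = root + minor 3rd + perfect 5th = B D F#
= B minor; triad = B D F#


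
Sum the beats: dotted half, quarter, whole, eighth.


Working:
Beat values:
  dotted half = 3 beats
  quarter = 1 beat
  whole = 4 beats
  eighth = 0.5 beats
Sum = 3 + 1 + 4 + 0.5
= 8.5 beats


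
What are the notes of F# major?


Solution.
Major scale pattern: W-W-H-W-W-W-H (2-2-1-2-2-2-1 semitones)
Starting from F#:
  F# + 2 semitones → G#
  G# + 2 semitones → A#
  A# + 1 semitone → B
  B + 2 semitones → C#
  C# + 2 semitones → D#
  D# + 2 semitones → E#
  E# + 1 semitone → F#
Scale = F# G# A# B C# D# E#


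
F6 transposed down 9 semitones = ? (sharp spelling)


Let's work it out.
F6: chromatic position 5 in octave 6 → absolute = 6×12 + 5 = 77
Transpose down 9: 77 - 9 = 68
68 = 5×12 + 8 → G# in octave 5
Result = G#5


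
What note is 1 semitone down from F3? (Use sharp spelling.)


Step by step:
F3: chromatic position 5 in octave 3 → absolute = 3×12 + 5 = 41
Transpose down 1: 41 - 1 = 40
40 = 3×12 + 4 → E in octave 3
Result = E3


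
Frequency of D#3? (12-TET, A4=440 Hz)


Step by step:
f = 440 × 2^(n/12) where n = semitones from A4
D#3: -18 semitones from A4
f = 440 × 2^(-18/12)
f = 155.56 Hz


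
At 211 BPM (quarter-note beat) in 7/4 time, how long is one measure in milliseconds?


Reasoning:
Quarter-note beat duration = 60000 / 211 ms
Beats per measure (7/4) = 7
One measure = 7 × 60000 / 211 = 420000 / 211 ms
= 1990.5 ms


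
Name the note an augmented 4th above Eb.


Working:
A 4th spans 4 letter names, so from E we land on A
An augmented 4th = 6 semitones above Eb
Spell A at that pitch: A
= A


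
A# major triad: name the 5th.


Solution.
Major triad = root + major 3rd (4 semitones) + perfect 5th (7 semitones)
A triad on A# stacks thirds, so the chord tones use letter names A-C-E
Root: A#
Major 3rd above A#: C##
Perfect 5th above A#: E#
The 5th = E#


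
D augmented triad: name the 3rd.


Reasoning:
Augmented triad = root + major 3rd (4 semitones) + augmented 5th (8 semitones)
A triad on D stacks thirds, so the chord tones use letter names D-F-A
Root: D
Major 3rd above D: F#
Augmented 5th above D: A#
The 3rd = F#


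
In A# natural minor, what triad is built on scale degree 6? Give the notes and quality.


Solution.
A# natural minor scale: A# B# C# D# E# F# G#
Diatonic triad on degree 6 stacks scale notes 6, 1, 3: F# A# C#
F#→A# = 4 semitones; F#→C# = 7 semitones → major triad
= F# A# C# (major)


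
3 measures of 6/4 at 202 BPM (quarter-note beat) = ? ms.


Step by step:
Quarter-note beat duration = 60000 / 202 ms
Beats per measure (6/4) = 6
One measure = 6 × 60000 / 202 = 360000 / 202 ms
3 measures = 3 × 360000 / 202 = 1080000 / 202
= 5346.5 ms


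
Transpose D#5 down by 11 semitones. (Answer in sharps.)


Let's work it out.
D#5: chromatic position 3 in octave 5 → absolute = 5×12 + 3 = 63
Transpose down 11: 63 - 11 = 52
52 = 4×12 + 4 → E in octave 4
Result = E4


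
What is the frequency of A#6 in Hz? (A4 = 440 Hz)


Step by step:
f = 440 × 2^(n/12) where n = semitones from A4
A#6: 25 semitones from A4
f = 440 × 2^(25/12)
f = 1864.66 Hz


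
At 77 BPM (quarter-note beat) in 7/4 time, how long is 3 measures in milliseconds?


Quarter-note beat duration = 60000 / 77 ms
Beats per measure (7/4) = 7
One measure = 7 × 60000 / 77 = 420000 / 77 ms
3 measures = 3 × 420000 / 77 = 1260000 / 77
= 16363.6 ms


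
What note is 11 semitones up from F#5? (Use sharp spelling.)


F#5: chromatic position 6 in octave 5 → absolute = 5×12 + 6 = 66
Transpose up 11: 66 + 11 = 77
77 = 6×12 + 5 → F in octave 6
Result = F6


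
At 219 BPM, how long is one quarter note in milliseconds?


Solution.
One quarter-note beat = 60000 / BPM = 60000 / 219 ms
Duration = 60000 / 219
= 274.0 ms


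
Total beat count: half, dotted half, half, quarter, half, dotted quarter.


Beat values:
  half = 2 beats
  dotted half = 3 beats
  half = 2 beats
  quarter = 1 beat
  half = 2 beats
  dotted quarter = 1.5 beats
Sum = 2 + 3 + 2 + 1 + 2 + 1.5
= 11.5 beats


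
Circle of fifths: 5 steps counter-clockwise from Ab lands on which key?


Each counter-clockwise step moves down a perfect 5th (= up a perfect 4th)
From Ab: Ab → Db → F#/Gb → B → E → A
= A


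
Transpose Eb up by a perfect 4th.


Working:
perfect 4th: 4 letter names, 5 semitones
Letter: E + 3 → A
Pitch: Eb + 5 semitones, spelled as an A → Ab
= Ab


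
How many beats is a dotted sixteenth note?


Step by step:
Base sixteenth note = 1/4 beats
Dot 1 adds half the previous value: +1/8
One dotted sixteenth = 1/4 + 1/8 = 3/8
= 3/8 beats


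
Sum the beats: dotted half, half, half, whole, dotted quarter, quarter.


Step by step:
Beat values:
  dotted half = 3 beats
  half = 2 beats
  half = 2 beats
  whole = 4 beats
  dotted quarter = 1.5 beats
  quarter = 1 beat
Sum = 3 + 2 + 2 + 4 + 1.5 + 1
= 13.5 beats


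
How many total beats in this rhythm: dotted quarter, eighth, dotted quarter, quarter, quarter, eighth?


Solution.
Beat values:
  dotted quarter = 1.5 beats
  eighth = 0.5 beats
  dotted quarter = 1.5 beats
  quarter = 1 beat
  quarter = 1 beat
  eighth = 0.5 beats
Sum = 1.5 + 0.5 + 1.5 + 1 + 1 + 0.5
= 6 beats


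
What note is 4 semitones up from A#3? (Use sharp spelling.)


A#3: chromatic position 10 in octave 3 → absolute = 3×12 + 10 = 46
Transpose up 4: 46 + 4 = 50
50 = 4×12 + 2 → D in octave 4
Result = D4


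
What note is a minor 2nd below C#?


Reasoning:
A 2nd spans 2 letter names, so from C we land on B
A minor 2nd = 1 semitone below C#
Spell B at that pitch: B#
= B#


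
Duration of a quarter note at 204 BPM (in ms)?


Working:
One quarter-note beat = 60000 / BPM = 60000 / 204 ms
Duration = 60000 / 204
= 294.1 ms


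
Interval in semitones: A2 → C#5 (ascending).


Step by step:
Absolute semitone position = octave×12 + chromatic position
A2: 2×12 + 9 = 33
C#5: 5×12 + 1 = 61
Difference = 61 - 33 = 28
= 28 semitones


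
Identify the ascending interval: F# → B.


Step by step:
Letter names: F → B spans 4 letter names → a 4th
Semitones: F# → B = 5 half-steps
A 4th of 5 semitones is a perfect 4th
= perfect 4th


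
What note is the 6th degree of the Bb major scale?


Step by step:
Major scale pattern: W-W-H-W-W-W-H (2-2-1-2-2-2-1 semitones)
Starting from Bb:
  Bb + 2 semitones → C
  C + 2 semitones → D
  D + 1 semitone → Eb
  Eb + 2 semitones → F
  F + 2 semitones → G
  G + 2 semitones → A
  A + 1 semitone → Bb
Scale: Bb C D Eb F G A
Degree 6 = G


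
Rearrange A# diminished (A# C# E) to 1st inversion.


Step by step:
Root position: A# C# E
1st inversion: move root up an octave
Bass note: C#
Notes (bottom to top) = C# E A#


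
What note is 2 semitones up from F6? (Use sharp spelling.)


Reasoning:
F6: chromatic position 5 in octave 6 → absolute = 6×12 + 5 = 77
Transpose up 2: 77 + 2 = 79
79 = 6×12 + 7 → G in octave 6
Result = G6


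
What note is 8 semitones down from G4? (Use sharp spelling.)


Let's work it out.
G4: chromatic position 7 in octave 4 → absolute = 4×12 + 7 = 55
Transpose down 8: 55 - 8 = 47
47 = 3×12 + 11 → B in octave 3
Result = B3


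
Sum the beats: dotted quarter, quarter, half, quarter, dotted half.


Working:
Beat values:
  dotted quarter = 1.5 beats
  quarter = 1 beat
  half = 2 beats
  quarter = 1 beat
  dotted half = 3 beats
Sum = 1.5 + 1 + 2 + 1 + 3
= 8.5 beats


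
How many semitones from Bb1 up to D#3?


Working:
Absolute semitone position = octave×12 + chromatic position
Bb1: 1×12 + 10 = 22
D#3: 3×12 + 3 = 39
Difference = 39 - 22 = 17
= 17 semitones


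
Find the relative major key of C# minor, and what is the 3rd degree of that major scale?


The relative major shares the key signature and is a minor 3rd above the minor tonic
A minor 3rd above C# is E
→ relative major of C# minor is E major
E major scale: E F# G# A B C# D#
= E major; 3rd degree = G#


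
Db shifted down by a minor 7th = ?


minor 7th: 7 letter names, 10 semitones
Letter: D - 6 → E
Pitch: Db - 10 semitones, spelled as an E → Eb
= Eb


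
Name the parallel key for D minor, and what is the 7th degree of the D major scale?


Working:
Parallel keys share the same tonic but differ in mode
D minor → parallel is D major
D major scale: D E F# G A B C#
= D major; 7th degree = C#


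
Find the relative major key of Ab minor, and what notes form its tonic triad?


The relative major shares the key signature and is a minor 3rd above the minor tonic
A minor 3rd above Ab is Cb
→ relative major of Ab minor is Cb major
Tonic triad of Cb major = root + major 3rd + perfect 5th = Cb Eb Gb
= Cb major; triad = Cb Eb Gb


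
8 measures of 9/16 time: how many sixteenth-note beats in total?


Time signature 9/16: the bottom number 16 means the sixteenth note gets one count
The top number 9 means 9 sixteenth-note beats per measure
Total = 9 × 8 measures
= 72 sixteenth-note beats


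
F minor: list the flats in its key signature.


Reasoning:
Flat minor keys: A(0), D(1), G(2), C(3), F(4), Bb(5), Eb(6), Ab(7)
F minor has 4 flats
Order of flats: Bb Eb Ab Db Gb Cb Fb → first 4: Bb, Eb, Ab, Db
= Bb, Eb, Ab, Db


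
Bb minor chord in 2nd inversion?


Let's work it out.
Root position: Bb Db F
2nd inversion: move root and 3rd up an octave
Bass note: F
Notes (bottom to top) = F Bb Db


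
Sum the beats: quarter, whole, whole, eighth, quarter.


Let's work it out.
Beat values:
  quarter = 1 beat
  whole = 4 beats
  whole = 4 beats
  eighth = 0.5 beats
  quarter = 1 beat
Sum = 1 + 4 + 4 + 0.5 + 1
= 10.5 beats


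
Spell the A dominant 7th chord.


Step by step:
Dominant 7th chord = root + major 3rd + perfect 5th + minor 7th
Seventh chords stack in thirds, so the letter names are A-C-E-G
Root: A
Major 3rd above A: C#
Perfect 5th above A: E
Minor 7th above A: G
Chord = A C# E G


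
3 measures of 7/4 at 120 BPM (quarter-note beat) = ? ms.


Step by step:
Quarter-note beat duration = 60000 / 120 ms
Beats per measure (7/4) = 7
One measure = 7 × 60000 / 120 = 420000 / 120 ms
3 measures = 3 × 420000 / 120 = 1260000 / 120
= 10500.0 ms


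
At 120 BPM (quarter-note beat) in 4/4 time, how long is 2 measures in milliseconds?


Quarter-note beat duration = 60000 / 120 ms
Beats per measure (4/4) = 4
One measure = 4 × 60000 / 120 = 240000 / 120 ms
2 measures = 2 × 240000 / 120 = 480000 / 120
= 4000.0 ms


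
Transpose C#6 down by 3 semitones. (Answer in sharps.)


Solution.
C#6: chromatic position 1 in octave 6 → absolute = 6×12 + 1 = 73
Transpose down 3: 73 - 3 = 70
70 = 5×12 + 10 → A# in octave 5
Result = A#5


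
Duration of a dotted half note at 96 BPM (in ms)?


Working:
One quarter-note beat = 60000 / BPM = 60000 / 96 ms
Dotted half note = 3 × quarter note
Duration = 3 × 60000 / 96 = 180000 / 96
= 1875.0 ms


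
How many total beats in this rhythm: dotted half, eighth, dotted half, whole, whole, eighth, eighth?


Solution.
Beat values:
  dotted half = 3 beats
  eighth = 0.5 beats
  dotted half = 3 beats
  whole = 4 beats
  whole = 4 beats
  eighth = 0.5 beats
  eighth = 0.5 beats
Sum = 3 + 0.5 + 3 + 4 + 4 + 0.5 + 0.5
= 15.5 beats


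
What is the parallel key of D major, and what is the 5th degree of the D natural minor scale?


Reasoning:
Parallel keys share the same tonic but differ in mode
D major → parallel is D minor
D natural minor scale: D E F G A Bb C
= D minor; 5th degree = A


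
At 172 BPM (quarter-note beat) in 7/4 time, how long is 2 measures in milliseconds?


Working:
Quarter-note beat duration = 60000 / 172 ms
Beats per measure (7/4) = 7
One measure = 7 × 60000 / 172 = 420000 / 172 ms
2 measures = 2 × 420000 / 172 = 840000 / 172
= 4883.7 ms


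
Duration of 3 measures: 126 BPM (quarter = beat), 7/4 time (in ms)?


Quarter-note beat duration = 60000 / 126 ms
Beats per measure (7/4) = 7
One measure = 7 × 60000 / 126 = 420000 / 126 ms
3 measures = 3 × 420000 / 126 = 1260000 / 126
= 10000.0 ms


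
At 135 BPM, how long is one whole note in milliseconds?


Reasoning:
One quarter-note beat = 60000 / BPM = 60000 / 135 ms
Whole note = 4 × quarter note
Duration = 4 × 60000 / 135 = 240000 / 135
= 1777.8 ms


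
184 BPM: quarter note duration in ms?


Step by step:
One quarter-note beat = 60000 / BPM = 60000 / 184 ms
Duration = 60000 / 184
= 326.1 ms


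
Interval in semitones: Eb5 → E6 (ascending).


Working:
Absolute semitone position = octave×12 + chromatic position
Eb5: 5×12 + 3 = 63
E6: 6×12 + 4 = 76
Difference = 76 - 63 = 13
= 13 semitones


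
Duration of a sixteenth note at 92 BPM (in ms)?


One quarter-note beat = 60000 / BPM = 60000 / 92 ms
Sixteenth note = 1/4 × quarter note
Duration = 1/4 × 60000 / 92 = 15000 / 92
= 163.0 ms


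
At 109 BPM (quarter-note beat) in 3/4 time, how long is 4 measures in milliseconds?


Quarter-note beat duration = 60000 / 109 ms
Beats per measure (3/4) = 3
One measure = 3 × 60000 / 109 = 180000 / 109 ms
4 measures = 4 × 180000 / 109 = 720000 / 109
= 6605.5 ms


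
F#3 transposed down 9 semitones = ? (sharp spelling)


Let's work it out.
F#3: chromatic position 6 in octave 3 → absolute = 3×12 + 6 = 42
Transpose down 9: 42 - 9 = 33
33 = 2×12 + 9 → A in octave 2
Result = A2


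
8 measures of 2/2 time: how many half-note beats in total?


Time signature 2/2: the bottom number 2 means the half note gets one count
The top number 2 means 2 half-note beats per measure
Total = 2 × 8 measures
= 16 half-note beats


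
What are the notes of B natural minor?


Natural minor scale pattern: W-H-W-W-H-W-W (2-1-2-2-1-2-2 semitones)
Starting from B:
  B + 2 semitones → C#
  C# + 1 semitone → D
  D + 2 semitones → E
  E + 2 semitones → F#
  F# + 1 semitone → G
  G + 2 semitones → A
  A + 2 semitones → B
Scale = B C# D E F# G A


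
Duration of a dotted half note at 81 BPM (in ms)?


Solution.
One quarter-note beat = 60000 / BPM = 60000 / 81 ms
Dotted half note = 3 × quarter note
Duration = 3 × 60000 / 81 = 180000 / 81
= 2222.2 ms


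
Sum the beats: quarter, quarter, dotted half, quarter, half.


Beat values:
  quarter = 1 beat
  quarter = 1 beat
  dotted half = 3 beats
  quarter = 1 beat
  half = 2 beats
Sum = 1 + 1 + 3 + 1 + 2
= 8 beats


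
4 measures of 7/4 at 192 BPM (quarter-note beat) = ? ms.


Quarter-note beat duration = 60000 / 192 ms
Beats per measure (7/4) = 7
One measure = 7 × 60000 / 192 = 420000 / 192 ms
4 measures = 4 × 420000 / 192 = 1680000 / 192
= 8750.0 ms


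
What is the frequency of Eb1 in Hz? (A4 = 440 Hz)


Working:
f = 440 × 2^(n/12) where n = semitones from A4
Eb1: -42 semitones from A4
f = 440 × 2^(-42/12)
f = 38.89 Hz


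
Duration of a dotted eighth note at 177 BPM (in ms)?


Solution.
One quarter-note beat = 60000 / BPM = 60000 / 177 ms
Dotted eighth note = 3/4 × quarter note
Duration = 3/4 × 60000 / 177 = 45000 / 177
= 254.2 ms


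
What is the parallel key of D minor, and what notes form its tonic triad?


Step by step:
Parallel keys share the same tonic but differ in mode
D minor → parallel is D major
Tonic triad of D major = D F# A
= D major; triad = D F# A


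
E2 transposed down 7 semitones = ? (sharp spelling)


E2: chromatic position 4 in octave 2 → absolute = 2×12 + 4 = 28
Transpose down 7: 28 - 7 = 21
21 = 1×12 + 9 → A in octave 1
Result = A1


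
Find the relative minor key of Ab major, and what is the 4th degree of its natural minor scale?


The relative minor shares the major's key signature and starts on its 6th degree
6th degree = a major 6th above the tonic; a major 6th above Ab is F
→ relative minor of Ab major is F minor
F natural minor scale: F G Ab Bb C Db Eb
= F minor; 4th degree = Bb


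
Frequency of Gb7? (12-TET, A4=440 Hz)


Solution.
f = 440 × 2^(n/12) where n = semitones from A4
Gb7: 33 semitones from A4
f = 440 × 2^(33/12)
f = 2959.96 Hz


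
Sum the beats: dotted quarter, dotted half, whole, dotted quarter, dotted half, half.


Working:
Beat values:
  dotted quarter = 1.5 beats
  dotted half = 3 beats
  whole = 4 beats
  dotted quarter = 1.5 beats
  dotted half = 3 beats
  half = 2 beats
Sum = 1.5 + 3 + 4 + 1.5 + 3 + 2
= 15 beats


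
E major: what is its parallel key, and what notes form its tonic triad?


Parallel keys share the same tonic but differ in mode
E major → parallel is E minor
Tonic triad of E minor = E G B
= E minor; triad = E G B


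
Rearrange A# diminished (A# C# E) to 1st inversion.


Working:
Root position: A# C# E
1st inversion: move root up an octave
Bass note: C#
Notes (bottom to top) = C# E A#


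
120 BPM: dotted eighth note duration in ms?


Reasoning:
One quarter-note beat = 60000 / BPM = 60000 / 120 ms
Dotted eighth note = 3/4 × quarter note
Duration = 3/4 × 60000 / 120 = 45000 / 120
= 375.0 ms


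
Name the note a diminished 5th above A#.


Reasoning:
A 5th spans 5 letter names, so from A we land on E
A diminished 5th = 6 semitones above A#
Spell E at that pitch: E
= E


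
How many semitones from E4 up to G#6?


Solution.
Absolute semitone position = octave×12 + chromatic position
E4: 4×12 + 4 = 52
G#6: 6×12 + 8 = 80
Difference = 80 - 52 = 28
= 28 semitones


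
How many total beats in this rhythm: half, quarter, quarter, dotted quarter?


Let's work it out.
Beat values:
  half = 2 beats
  quarter = 1 beat
  quarter = 1 beat
  dotted quarter = 1.5 beats
Sum = 2 + 1 + 1 + 1.5
= 5.5 beats


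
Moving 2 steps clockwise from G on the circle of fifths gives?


Each clockwise step on the circle of fifths moves up a perfect 5th
From G: G → D → A
= A


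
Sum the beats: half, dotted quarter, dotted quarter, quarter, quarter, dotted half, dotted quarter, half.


Beat values:
  half = 2 beats
  dotted quarter = 1.5 beats
  dotted quarter = 1.5 beats
  quarter = 1 beat
  quarter = 1 beat
  dotted half = 3 beats
  dotted quarter = 1.5 beats
  half = 2 beats
Sum = 2 + 1.5 + 1.5 + 1 + 1 + 3 + 1.5 + 2
= 13.5 beats


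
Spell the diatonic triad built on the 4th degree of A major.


Working:
A major scale: A B C# D E F# G#
Diatonic triad on degree 4 stacks scale notes 4, 6, 1: D F# A
D→F# = 4 semitones; D→A = 7 semitones → major triad
= D F# A (major)


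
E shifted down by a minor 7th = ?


Working:
minor 7th: 7 letter names, 10 semitones
Letter: E - 6 → F
Pitch: E - 10 semitones, spelled as an F → F#
= F#


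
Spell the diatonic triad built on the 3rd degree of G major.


Reasoning:
G major scale: G A B C D E F#
Diatonic triad on degree 3 stacks scale notes 3, 5, 7: B D F#
B→D = 3 semitones; B→F# = 7 semitones → minor triad
= B D F# (minor)


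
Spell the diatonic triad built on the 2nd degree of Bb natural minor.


Working:
Bb natural minor scale: Bb C Db Eb F Gb Ab
Diatonic triad on degree 2 stacks scale notes 2, 4, 6: C Eb Gb
C→Eb = 3 semitones; C→Gb = 6 semitones → diminished triad
= C Eb Gb (diminished)


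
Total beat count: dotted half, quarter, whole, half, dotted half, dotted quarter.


Beat values:
  dotted half = 3 beats
  quarter = 1 beat
  whole = 4 beats
  half = 2 beats
  dotted half = 3 beats
  dotted quarter = 1.5 beats
Sum = 3 + 1 + 4 + 2 + 3 + 1.5
= 14.5 beats


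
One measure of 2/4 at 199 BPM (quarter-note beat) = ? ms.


Working:
Quarter-note beat duration = 60000 / 199 ms
Beats per measure (2/4) = 2
One measure = 2 × 60000 / 199 = 120000 / 199 ms
= 603.0 ms


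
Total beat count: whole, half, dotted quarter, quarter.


Beat values:
  whole = 4 beats
  half = 2 beats
  dotted quarter = 1.5 beats
  quarter = 1 beat
Sum = 4 + 2 + 1.5 + 1
= 8.5 beats


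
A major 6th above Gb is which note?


Reasoning:
A 6th spans 6 letter names, so from G we land on E
A major 6th = 9 semitones above Gb
Spell E at that pitch: Eb
= Eb


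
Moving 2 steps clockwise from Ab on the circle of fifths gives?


Each clockwise step on the circle of fifths moves up a perfect 5th
From Ab: Ab → Eb → Bb
= Bb


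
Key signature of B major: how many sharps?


Working:
Sharp major keys follow the circle of fifths: C(0), G(1), D(2), A(3), E(4), B(5), F#(6), C#(7)
B major has 5 sharps
Order of sharps: F# C# G# D# A# E# B# → first 5: F#, C#, G#, D#, A#
= 5 sharps


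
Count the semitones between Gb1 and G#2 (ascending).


Let's work it out.
Absolute semitone position = octave×12 + chromatic position
Gb1: 1×12 + 6 = 18
G#2: 2×12 + 8 = 32
Difference = 32 - 18 = 14
= 14 semitones


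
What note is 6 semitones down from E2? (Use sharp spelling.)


Solution.
E2: chromatic position 4 in octave 2 → absolute = 2×12 + 4 = 28
Transpose down 6: 28 - 6 = 22
22 = 1×12 + 10 → A# in octave 1
Result = A#1


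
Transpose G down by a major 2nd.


major 2nd: 2 letter names, 2 semitones
Letter: G - 1 → F
Pitch: G - 2 semitones, spelled as an F → F
= F


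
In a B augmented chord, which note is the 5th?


Working:
Augmented triad = root + major 3rd (4 semitones) + augmented 5th (8 semitones)
A triad on B stacks thirds, so the chord tones use letter names B-D-F
Root: B
Major 3rd above B: D#
Augmented 5th above B: F##
The 5th = F##


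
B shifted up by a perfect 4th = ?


perfect 4th: 4 letter names, 5 semitones
Letter: B + 3 → E
Pitch: B + 5 semitones, spelled as an E → E
= E


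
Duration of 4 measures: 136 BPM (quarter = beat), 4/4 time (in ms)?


Quarter-note beat duration = 60000 / 136 ms
Beats per measure (4/4) = 4
One measure = 4 × 60000 / 136 = 240000 / 136 ms
4 measures = 4 × 240000 / 136 = 960000 / 136
= 7058.8 ms


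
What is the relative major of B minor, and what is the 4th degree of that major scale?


Step by step:
The relative major shares the key signature and is a minor 3rd above the minor tonic
A minor 3rd above B is D
→ relative major of B minor is D major
D major scale: D E F# G A B C#
= D major; 4th degree = G


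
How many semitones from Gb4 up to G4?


Solution.
Absolute semitone position = octave×12 + chromatic position
Gb4: 4×12 + 6 = 54
G4: 4×12 + 7 = 55
Difference = 55 - 54 = 1
= 1 semitone


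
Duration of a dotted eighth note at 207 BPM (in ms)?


Step by step:
One quarter-note beat = 60000 / BPM = 60000 / 207 ms
Dotted eighth note = 3/4 × quarter note
Duration = 3/4 × 60000 / 207 = 45000 / 207
= 217.4 ms


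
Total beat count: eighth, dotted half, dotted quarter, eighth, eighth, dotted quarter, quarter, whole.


Reasoning:
Beat values:
  eighth = 0.5 beats
  dotted half = 3 beats
  dotted quarter = 1.5 beats
  eighth = 0.5 beats
  eighth = 0.5 beats
  dotted quarter = 1.5 beats
  quarter = 1 beat
  whole = 4 beats
Sum = 0.5 + 3 + 1.5 + 0.5 + 0.5 + 1.5 + 1 + 4
= 12.5 beats


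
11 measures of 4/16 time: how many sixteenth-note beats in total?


Step by step:
Time signature 4/16: the bottom number 16 means the sixteenth note gets one count
The top number 4 means 4 sixteenth-note beats per measure
Total = 4 × 11 measures
= 44 sixteenth-note beats


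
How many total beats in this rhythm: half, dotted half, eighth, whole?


Let's work it out.
Beat values:
  half = 2 beats
  dotted half = 3 beats
  eighth = 0.5 beats
  whole = 4 beats
Sum = 2 + 3 + 0.5 + 4
= 9.5 beats


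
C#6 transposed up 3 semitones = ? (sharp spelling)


Reasoning:
C#6: chromatic position 1 in octave 6 → absolute = 6×12 + 1 = 73
Transpose up 3: 73 + 3 = 76
76 = 6×12 + 4 → E in octave 6
Result = E6


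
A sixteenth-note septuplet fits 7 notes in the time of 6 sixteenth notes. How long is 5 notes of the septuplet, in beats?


Reasoning:
Septuplet: 7 notes occupy the space of 6 sixteenth notes
Space = 6 × 1/4 = 3/2 beats
Each septuplet note = 3/2 / 7 = 3/14 beats
5 notes = 5 × 3/14 = 15/14
= 15/14 beats


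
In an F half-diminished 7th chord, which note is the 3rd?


Step by step:
Half-diminished 7th chord = root + minor 3rd + diminished 5th + minor 7th
Seventh chords stack in thirds, so the letter names are F-A-C-E
Root: F
Minor 3rd above F: Ab
Diminished 5th above F: Cb
Minor 7th above F: Eb
The 3rd = Ab


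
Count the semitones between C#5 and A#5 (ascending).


Absolute semitone position = octave×12 + chromatic position
C#5: 5×12 + 1 = 61
A#5: 5×12 + 10 = 70
Difference = 70 - 61 = 9
= 9 semitones


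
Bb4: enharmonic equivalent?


Reasoning:
Enharmonic notes sound the same pitch but are spelled with different letter names
Bb and A# name the same pitch class
= A#4


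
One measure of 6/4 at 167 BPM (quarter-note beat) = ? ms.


Quarter-note beat duration = 60000 / 167 ms
Beats per measure (6/4) = 6
One measure = 6 × 60000 / 167 = 360000 / 167 ms
= 2155.7 ms


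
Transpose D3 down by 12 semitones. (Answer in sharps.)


Solution.
D3: chromatic position 2 in octave 3 → absolute = 3×12 + 2 = 38
Transpose down 12: 38 - 12 = 26
26 = 2×12 + 2 → D in octave 2
Result = D2


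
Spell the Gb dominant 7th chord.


Reasoning:
Dominant 7th chord = root + major 3rd + perfect 5th + minor 7th
Seventh chords stack in thirds, so the letter names are G-B-D-F
Root: Gb
Major 3rd above Gb: Bb
Perfect 5th above Gb: Db
Minor 7th above Gb: Fb
Chord = Gb Bb Db Fb


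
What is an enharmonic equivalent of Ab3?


Working:
Enharmonic notes sound the same pitch but are spelled with different letter names
Ab and G# name the same pitch class
= G#3


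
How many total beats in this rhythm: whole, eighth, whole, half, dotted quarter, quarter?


Beat values:
  whole = 4 beats
  eighth = 0.5 beats
  whole = 4 beats
  half = 2 beats
  dotted quarter = 1.5 beats
  quarter = 1 beat
Sum = 4 + 0.5 + 4 + 2 + 1.5 + 1
= 13 beats


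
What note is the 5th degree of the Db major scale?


Major scale pattern: W-W-H-W-W-W-H (2-2-1-2-2-2-1 semitones)
Starting from Db:
  Db + 2 semitones → Eb
  Eb + 2 semitones → F
  F + 1 semitone → Gb
  Gb + 2 semitones → Ab
  Ab + 2 semitones → Bb
  Bb + 2 semitones → C
  C + 1 semitone → Db
Scale: Db Eb F Gb Ab Bb C
Degree 5 = Ab


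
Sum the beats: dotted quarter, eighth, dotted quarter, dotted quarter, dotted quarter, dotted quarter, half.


Step by step:
Beat values:
  dotted quarter = 1.5 beats
  eighth = 0.5 beats
  dotted quarter = 1.5 beats
  dotted quarter = 1.5 beats
  dotted quarter = 1.5 beats
  dotted quarter = 1.5 beats
  half = 2 beats
Sum = 1.5 + 0.5 + 1.5 + 1.5 + 1.5 + 1.5 + 2
= 10 beats


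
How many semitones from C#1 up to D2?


Solution.
Absolute semitone position = octave×12 + chromatic position
C#1: 1×12 + 1 = 13
D2: 2×12 + 2 = 26
Difference = 26 - 13 = 13
= 13 semitones


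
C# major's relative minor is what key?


Step by step:
The relative minor shares the major's key signature and starts on its 6th degree
6th degree = a major 6th above the tonic; a major 6th above C# is A#
→ relative minor of C# major is A# minor
= A# minor


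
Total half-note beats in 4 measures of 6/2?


Time signature 6/2: the bottom number 2 means the half note gets one count
The top number 6 means 6 half-note beats per measure
Total = 6 × 4 measures
= 24 half-note beats


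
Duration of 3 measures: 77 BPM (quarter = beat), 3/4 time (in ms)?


Quarter-note beat duration = 60000 / 77 ms
Beats per measure (3/4) = 3
One measure = 3 × 60000 / 77 = 180000 / 77 ms
3 measures = 3 × 180000 / 77 = 540000 / 77
= 7013.0 ms


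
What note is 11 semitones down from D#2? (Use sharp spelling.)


D#2: chromatic position 3 in octave 2 → absolute = 2×12 + 3 = 27
Transpose down 11: 27 - 11 = 16
16 = 1×12 + 4 → E in octave 1
Result = E1


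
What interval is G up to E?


Let's work it out.
Letter names: G → E spans 6 letter names → a 6th
Semitones: G → E = 9 half-steps
A 6th of 9 semitones is a major 6th
= major 6th


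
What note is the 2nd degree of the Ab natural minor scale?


Step by step:
Natural minor scale pattern: W-H-W-W-H-W-W (2-1-2-2-1-2-2 semitones)
Starting from Ab:
  Ab + 2 semitones → Bb
  Bb + 1 semitone → Cb
  Cb + 2 semitones → Db
  Db + 2 semitones → Eb
  Eb + 1 semitone → Fb
  Fb + 2 semitones → Gb
  Gb + 2 semitones → Ab
Scale: Ab Bb Cb Db Eb Fb Gb
Degree 2 = Bb


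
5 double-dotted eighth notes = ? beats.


Let's work it out.
Base eighth note = 1/2 beats
Dot 1 adds half the previous value: +1/4
Dot 2 adds half the previous value: +1/8
One double-dotted eighth = 1/2 + 1/4 + 1/8 = 7/8
5 of them = 5 × 7/8 = 35/8
= 35/8 beats
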